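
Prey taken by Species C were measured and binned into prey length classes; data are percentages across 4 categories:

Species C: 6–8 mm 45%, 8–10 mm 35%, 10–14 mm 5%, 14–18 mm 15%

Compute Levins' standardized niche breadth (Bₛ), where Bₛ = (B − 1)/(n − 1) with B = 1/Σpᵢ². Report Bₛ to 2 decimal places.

0.62

Convert percentages to proportions (divide by 100).
Σpᵢ² = 0.45² + 0.35² + 0.05² + 0.15² = 0.2025 + 0.1225 + 0.0025 + 0.0225 = 0.3500
B = 1 / 0.3500 = 2.8571
Bₛ = (B − 1)/(n − 1) = (2.8571 − 1)/(4 − 1) = 1.8571/3 = 0.6190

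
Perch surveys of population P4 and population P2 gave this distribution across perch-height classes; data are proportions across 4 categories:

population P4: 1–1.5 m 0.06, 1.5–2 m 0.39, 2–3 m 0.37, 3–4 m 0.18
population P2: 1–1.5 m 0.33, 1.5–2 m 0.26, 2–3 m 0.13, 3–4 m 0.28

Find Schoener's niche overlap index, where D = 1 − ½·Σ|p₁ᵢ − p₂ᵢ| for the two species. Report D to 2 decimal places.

0.63

Σ|p₁ᵢ − p₂ᵢ| = 0.27 + 0.13 + 0.24 + 0.10 = 0.74
D = 1 − ½ × 0.74 = 1 − 0.370 = 0.6300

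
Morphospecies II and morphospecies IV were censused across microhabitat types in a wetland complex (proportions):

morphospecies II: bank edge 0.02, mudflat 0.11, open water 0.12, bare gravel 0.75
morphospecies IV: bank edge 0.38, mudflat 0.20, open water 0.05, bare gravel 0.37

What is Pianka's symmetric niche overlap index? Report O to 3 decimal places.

Σ p₁ᵢp₂ᵢ = 0.0076 + 0.0220 + 0.0060 + 0.2775 = 0.3131
Σp_1ᵢ² = 0.02² + 0.11² + 0.12² + 0.75² = 0.0004 + 0.0121 + 0.0144 + 0.5625 = 0.5894
Σp_2ᵢ² = 0.38² + 0.20² + 0.05² + 0.37² = 0.1444 + 0.0400 + 0.0025 + 0.1369 = 0.3238
O = 0.3131 / √(0.5894 × 0.3238) = 0.3131 / 0.436861 = 0.71670

0.717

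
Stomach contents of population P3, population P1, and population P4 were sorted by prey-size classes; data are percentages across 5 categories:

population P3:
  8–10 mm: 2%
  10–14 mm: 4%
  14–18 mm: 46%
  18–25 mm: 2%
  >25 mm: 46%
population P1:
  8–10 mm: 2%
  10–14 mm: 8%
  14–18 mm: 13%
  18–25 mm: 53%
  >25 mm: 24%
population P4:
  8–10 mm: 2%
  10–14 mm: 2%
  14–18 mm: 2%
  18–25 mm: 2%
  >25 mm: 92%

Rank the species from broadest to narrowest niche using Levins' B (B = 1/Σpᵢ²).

Convert percentages to proportions (divide by 100).
Σp_P3ᵢ² = 0.02² + 0.04² + 0.46² + 0.02² + 0.46² = 0.0004 + 0.0016 + 0.2116 + 0.0004 + 0.2116 = 0.4256
B_P3 = 1 / 0.4256 = 2.3496
Σp_P1ᵢ² = 0.02² + 0.08² + 0.13² + 0.53² + 0.24² = 0.0004 + 0.0064 + 0.0169 + 0.2809 + 0.0576 = 0.3622
B_P1 = 1 / 0.3622 = 2.7609
Σp_P4ᵢ² = 0.02² + 0.02² + 0.02² + 0.02² + 0.92² = 0.0004 + 0.0004 + 0.0004 + 0.0004 + 0.8464 = 0.8480
B_P4 = 1 / 0.8480 = 1.1792
Ranking by B (broadest → narrowest): population P1 (2.76) > population P3 (2.35) > population P4 (1.18)

population P1 > population P3 > population P4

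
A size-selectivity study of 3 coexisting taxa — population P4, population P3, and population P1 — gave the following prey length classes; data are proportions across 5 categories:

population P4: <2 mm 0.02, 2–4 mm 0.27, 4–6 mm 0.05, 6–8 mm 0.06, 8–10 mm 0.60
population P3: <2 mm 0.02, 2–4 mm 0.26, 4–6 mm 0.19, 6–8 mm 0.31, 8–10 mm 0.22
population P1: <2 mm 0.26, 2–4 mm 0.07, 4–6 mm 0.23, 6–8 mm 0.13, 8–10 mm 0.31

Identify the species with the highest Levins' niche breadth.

population P1

Σp_P4ᵢ² = 0.02² + 0.27² + 0.05² + 0.06² + 0.60² = 0.0004 + 0.0729 + 0.0025 + 0.0036 + 0.3600 = 0.4394
B_P4 = 1 / 0.4394 = 2.2758
Σp_P3ᵢ² = 0.02² + 0.26² + 0.19² + 0.31² + 0.22² = 0.0004 + 0.0676 + 0.0361 + 0.0961 + 0.0484 = 0.2486
B_P3 = 1 / 0.2486 = 4.0225
Σp_P1ᵢ² = 0.26² + 0.07² + 0.23² + 0.13² + 0.31² = 0.0676 + 0.0049 + 0.0529 + 0.0169 + 0.0961 = 0.2384
B_P1 = 1 / 0.2384 = 4.1946
Highest B → broadest niche (most generalist): population P1 (B = 4.19).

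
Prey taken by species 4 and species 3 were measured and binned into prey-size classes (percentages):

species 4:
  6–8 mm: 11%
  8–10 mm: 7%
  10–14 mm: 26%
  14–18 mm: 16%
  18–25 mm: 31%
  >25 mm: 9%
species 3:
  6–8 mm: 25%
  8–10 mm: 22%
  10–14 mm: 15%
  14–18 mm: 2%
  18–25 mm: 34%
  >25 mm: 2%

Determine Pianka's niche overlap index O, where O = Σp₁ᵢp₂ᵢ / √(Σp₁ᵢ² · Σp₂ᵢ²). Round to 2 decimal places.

0.83

Convert percentages to proportions (divide by 100).
Σ p₁ᵢp₂ᵢ = 0.0275 + 0.0154 + 0.0390 + 0.0032 + 0.1054 + 0.0018 = 0.1923
Σp_1ᵢ² = 0.11² + 0.07² + 0.26² + 0.16² + 0.31² + 0.09² = 0.0121 + 0.0049 + 0.0676 + 0.0256 + 0.0961 + 0.0081 = 0.2144
Σp_2ᵢ² = 0.25² + 0.22² + 0.15² + 0.02² + 0.34² + 0.02² = 0.0625 + 0.0484 + 0.0225 + 0.0004 + 0.1156 + 0.0004 = 0.2498
O = 0.1923 / √(0.2144 × 0.2498) = 0.1923 / 0.23142 = 0.8310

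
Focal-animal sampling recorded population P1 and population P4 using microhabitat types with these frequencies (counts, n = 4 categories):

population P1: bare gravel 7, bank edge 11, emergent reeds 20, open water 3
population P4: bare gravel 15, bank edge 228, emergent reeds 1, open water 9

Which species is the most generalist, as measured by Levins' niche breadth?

Proportions for population P1 (n=41): 7/41=0.1707, 11/41=0.2683, 20/41=0.4878, 3/41=0.0732
Proportions for population P4 (n=253): 15/253=0.0593, 228/253=0.9012, 1/253=0.0040, 9/253=0.0356
Σp_P1ᵢ² = 0.1707² + 0.2683² + 0.4878² + 0.0732² = 0.029138 + 0.071985 + 0.237949 + 0.005358 = 0.344430
B_P1 = 1 / 0.344430 = 2.9033
Σp_P4ᵢ² = 0.0593² + 0.9012² + 0.0040² + 0.0356² = 0.003516 + 0.812161 + 0.000016 + 0.001267 = 0.816960
B_P4 = 1 / 0.816960 = 1.2241
Highest B → broadest niche (most generalist): population P1 (B = 2.90).

population P1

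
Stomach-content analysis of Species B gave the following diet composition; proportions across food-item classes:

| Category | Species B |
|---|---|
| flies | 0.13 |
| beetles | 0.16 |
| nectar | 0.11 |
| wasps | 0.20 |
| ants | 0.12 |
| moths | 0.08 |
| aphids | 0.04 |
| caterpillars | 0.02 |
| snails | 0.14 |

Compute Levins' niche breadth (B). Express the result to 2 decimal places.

7.30

Σpᵢ² = 0.13² + 0.16² + 0.11² + 0.20² + 0.12² + 0.08² + 0.04² + 0.02² + 0.14² = 0.0169 + 0.0256 + 0.0121 + 0.0400 + 0.0144 + 0.0064 + 0.0016 + 0.0004 + 0.0196 = 0.1370
B = 1 / 0.1370 = 7.2993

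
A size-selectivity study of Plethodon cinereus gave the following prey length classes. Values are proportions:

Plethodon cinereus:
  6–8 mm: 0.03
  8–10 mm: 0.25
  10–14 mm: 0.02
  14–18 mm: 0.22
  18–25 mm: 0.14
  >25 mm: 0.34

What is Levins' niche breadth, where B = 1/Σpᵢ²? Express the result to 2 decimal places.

4.04

Σpᵢ² = 0.03² + 0.25² + 0.02² + 0.22² + 0.14² + 0.34² = 0.0009 + 0.0625 + 0.0004 + 0.0484 + 0.0196 + 0.1156 = 0.2474
B = 1 / 0.2474 = 4.0420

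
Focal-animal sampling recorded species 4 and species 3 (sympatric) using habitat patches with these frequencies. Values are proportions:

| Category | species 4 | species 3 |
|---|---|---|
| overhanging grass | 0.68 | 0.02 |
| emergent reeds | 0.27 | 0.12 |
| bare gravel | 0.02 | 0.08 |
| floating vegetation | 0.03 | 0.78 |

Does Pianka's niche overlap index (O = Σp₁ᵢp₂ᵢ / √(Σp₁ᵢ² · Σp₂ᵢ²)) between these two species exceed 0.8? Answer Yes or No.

Σ p₁ᵢp₂ᵢ = 0.0136 + 0.0324 + 0.0016 + 0.0234 = 0.0710
Σp_1ᵢ² = 0.68² + 0.27² + 0.02² + 0.03² = 0.4624 + 0.0729 + 0.0004 + 0.0009 = 0.5366
Σp_2ᵢ² = 0.02² + 0.12² + 0.08² + 0.78² = 0.0004 + 0.0144 + 0.0064 + 0.6084 = 0.6296
O = 0.0710 / √(0.5366 × 0.6296) = 0.0710 / 0.58124 = 0.1222
O = 0.1222 < 0.8 → No.

No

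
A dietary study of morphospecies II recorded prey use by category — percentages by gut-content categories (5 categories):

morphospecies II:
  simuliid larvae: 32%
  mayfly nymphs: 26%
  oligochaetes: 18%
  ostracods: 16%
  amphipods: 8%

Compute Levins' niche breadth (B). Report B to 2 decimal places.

4.27

Convert percentages to proportions (divide by 100).
Σpᵢ² = 0.32² + 0.26² + 0.18² + 0.16² + 0.08² = 0.1024 + 0.0676 + 0.0324 + 0.0256 + 0.0064 = 0.2344
B = 1 / 0.2344 = 4.2662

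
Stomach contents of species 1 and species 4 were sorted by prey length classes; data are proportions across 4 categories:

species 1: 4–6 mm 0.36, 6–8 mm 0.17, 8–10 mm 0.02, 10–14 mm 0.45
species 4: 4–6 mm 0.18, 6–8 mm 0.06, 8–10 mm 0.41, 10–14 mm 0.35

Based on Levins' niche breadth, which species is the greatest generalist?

species 4

Σp_1ᵢ² = 0.36² + 0.17² + 0.02² + 0.45² = 0.1296 + 0.0289 + 0.0004 + 0.2025 = 0.3614
B_1 = 1 / 0.3614 = 2.7670
Σp_4ᵢ² = 0.18² + 0.06² + 0.41² + 0.35² = 0.0324 + 0.0036 + 0.1681 + 0.1225 = 0.3266
B_4 = 1 / 0.3266 = 3.0618
Highest B → broadest niche (most generalist): species 4 (B = 3.06).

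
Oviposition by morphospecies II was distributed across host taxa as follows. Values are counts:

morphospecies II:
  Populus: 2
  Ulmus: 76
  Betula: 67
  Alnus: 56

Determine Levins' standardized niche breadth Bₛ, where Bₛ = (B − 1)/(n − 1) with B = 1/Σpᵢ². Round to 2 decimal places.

Proportions for morphospecies II (n=201): 2/201=0.0100, 76/201=0.3781, 67/201=0.3333, 56/201=0.2786
Σpᵢ² = 0.0100² + 0.3781² + 0.3333² + 0.2786² = 0.000100 + 0.142960 + 0.111089 + 0.077618 = 0.331767
B = 1 / 0.331767 = 3.0142
Bₛ = (B − 1)/(n − 1) = (3.0142 − 1)/(4 − 1) = 2.0142/3 = 0.6714

0.67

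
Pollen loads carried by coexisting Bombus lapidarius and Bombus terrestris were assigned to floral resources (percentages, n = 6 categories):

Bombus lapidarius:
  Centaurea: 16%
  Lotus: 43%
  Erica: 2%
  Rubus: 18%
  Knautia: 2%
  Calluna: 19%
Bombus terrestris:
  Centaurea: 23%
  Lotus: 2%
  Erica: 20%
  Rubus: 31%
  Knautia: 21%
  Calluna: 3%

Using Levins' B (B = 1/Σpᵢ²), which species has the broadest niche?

Bombus terrestris

Convert percentages to proportions (divide by 100).
Σp_lapiᵢ² = 0.16² + 0.43² + 0.02² + 0.18² + 0.02² + 0.19² = 0.0256 + 0.1849 + 0.0004 + 0.0324 + 0.0004 + 0.0361 = 0.2798
B_lapi = 1 / 0.2798 = 3.5740
Σp_terrᵢ² = 0.23² + 0.02² + 0.20² + 0.31² + 0.21² + 0.03² = 0.0529 + 0.0004 + 0.0400 + 0.0961 + 0.0441 + 0.0009 = 0.2344
B_terr = 1 / 0.2344 = 4.2662
Highest B → broadest niche (most generalist): Bombus terrestris (B = 4.27).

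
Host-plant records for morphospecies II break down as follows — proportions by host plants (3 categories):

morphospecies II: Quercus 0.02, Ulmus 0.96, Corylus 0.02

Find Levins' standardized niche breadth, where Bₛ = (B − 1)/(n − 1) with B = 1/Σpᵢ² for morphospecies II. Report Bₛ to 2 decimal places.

Σpᵢ² = 0.02² + 0.96² + 0.02² = 0.0004 + 0.9216 + 0.0004 = 0.9224
B = 1 / 0.9224 = 1.0841
Bₛ = (B − 1)/(n − 1) = (1.0841 − 1)/(3 − 1) = 0.0841/2 = 0.0421

0.04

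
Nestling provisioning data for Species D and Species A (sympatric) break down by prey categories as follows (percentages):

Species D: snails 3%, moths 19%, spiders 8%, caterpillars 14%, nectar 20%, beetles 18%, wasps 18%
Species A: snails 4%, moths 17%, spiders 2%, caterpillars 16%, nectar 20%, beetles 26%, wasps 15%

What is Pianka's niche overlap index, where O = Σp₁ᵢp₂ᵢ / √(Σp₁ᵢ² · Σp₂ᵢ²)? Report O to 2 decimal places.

Convert percentages to proportions (divide by 100).
Σ p₁ᵢp₂ᵢ = 0.0012 + 0.0323 + 0.0016 + 0.0224 + 0.0400 + 0.0468 + 0.0270 = 0.1713
Σp_1ᵢ² = 0.03² + 0.19² + 0.08² + 0.14² + 0.20² + 0.18² + 0.18² = 0.0009 + 0.0361 + 0.0064 + 0.0196 + 0.0400 + 0.0324 + 0.0324 = 0.1678
Σp_2ᵢ² = 0.04² + 0.17² + 0.02² + 0.16² + 0.20² + 0.26² + 0.15² = 0.0016 + 0.0289 + 0.0004 + 0.0256 + 0.0400 + 0.0676 + 0.0225 = 0.1866
O = 0.1713 / √(0.1678 × 0.1866) = 0.1713 / 0.17695 = 0.9681

0.97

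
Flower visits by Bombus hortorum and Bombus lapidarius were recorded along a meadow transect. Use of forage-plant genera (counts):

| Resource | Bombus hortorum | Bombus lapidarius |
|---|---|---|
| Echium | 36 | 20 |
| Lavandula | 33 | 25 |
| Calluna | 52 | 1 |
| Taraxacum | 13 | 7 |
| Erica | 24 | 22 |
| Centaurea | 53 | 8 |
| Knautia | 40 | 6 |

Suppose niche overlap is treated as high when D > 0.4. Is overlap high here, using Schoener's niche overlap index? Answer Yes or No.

Yes

Proportions for Bombus hortorum (n=251): 36/251=0.1434, 33/251=0.1315, 52/251=0.2072, 13/251=0.0518, 24/251=0.0956, 53/251=0.2112, 40/251=0.1594
Proportions for Bombus lapidarius (n=89): 20/89=0.2247, 25/89=0.2809, 1/89=0.0112, 7/89=0.0787, 22/89=0.2472, 8/89=0.0899, 6/89=0.0674
Σ|p₁ᵢ − p₂ᵢ| = 0.0813 + 0.1494 + 0.1960 + 0.0269 + 0.1516 + 0.1213 + 0.0920 = 0.8185
D = 1 − ½ × 0.8185 = 1 − 0.40925 = 0.59075
D = 0.59075 > 0.4 → Yes.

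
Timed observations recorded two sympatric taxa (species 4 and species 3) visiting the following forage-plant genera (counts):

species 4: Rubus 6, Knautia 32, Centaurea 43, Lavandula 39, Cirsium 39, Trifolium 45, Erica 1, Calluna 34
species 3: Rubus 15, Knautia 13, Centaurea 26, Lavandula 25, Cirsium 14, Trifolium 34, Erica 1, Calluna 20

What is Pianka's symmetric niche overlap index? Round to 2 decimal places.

Proportions for species 4 (n=239): 6/239=0.0251, 32/239=0.1339, 43/239=0.1799, 39/239=0.1632, 39/239=0.1632, 45/239=0.1883, 1/239=0.0042, 34/239=0.1423
Proportions for species 3 (n=148): 15/148=0.1014, 13/148=0.0878, 26/148=0.1757, 25/148=0.1689, 14/148=0.0946, 34/148=0.2297, 1/148=0.0068, 20/148=0.1351
Σ p₁ᵢp₂ᵢ = 0.002545 + 0.011756 + 0.031608 + 0.027564 + 0.015439 + 0.043253 + 0.000029 + 0.019225 = 0.151419
Σp_1ᵢ² = 0.0251² + 0.1339² + 0.1799² + 0.1632² + 0.1632² + 0.1883² + 0.0042² + 0.1423² = 0.000630 + 0.017929 + 0.032364 + 0.026634 + 0.026634 + 0.035457 + 0.000018 + 0.020249 = 0.159915
Σp_2ᵢ² = 0.1014² + 0.0878² + 0.1757² + 0.1689² + 0.0946² + 0.2297² + 0.0068² + 0.1351² = 0.010282 + 0.007709 + 0.030870 + 0.028527 + 0.008949 + 0.052762 + 0.000046 + 0.018252 = 0.157397
O = 0.151419 / √(0.159915 × 0.157397) = 0.151419 / 0.1586510 = 0.9544

0.95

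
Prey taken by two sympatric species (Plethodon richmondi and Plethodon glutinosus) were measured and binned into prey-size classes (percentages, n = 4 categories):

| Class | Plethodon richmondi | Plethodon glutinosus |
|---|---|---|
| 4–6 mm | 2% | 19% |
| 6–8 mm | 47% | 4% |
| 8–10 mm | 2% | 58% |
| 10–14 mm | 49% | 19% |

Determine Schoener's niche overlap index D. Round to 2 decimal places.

0.27

Convert percentages to proportions (divide by 100).
Σ|p₁ᵢ − p₂ᵢ| = 0.17 + 0.43 + 0.56 + 0.30 = 1.46
D = 1 − ½ × 1.46 = 1 − 0.730 = 0.2700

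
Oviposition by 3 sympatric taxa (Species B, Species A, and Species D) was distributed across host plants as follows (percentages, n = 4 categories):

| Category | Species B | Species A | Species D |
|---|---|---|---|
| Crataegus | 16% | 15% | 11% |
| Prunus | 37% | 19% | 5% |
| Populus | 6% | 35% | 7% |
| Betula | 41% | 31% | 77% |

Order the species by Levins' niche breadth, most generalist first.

Convert percentages to proportions (divide by 100).
Σp_Bᵢ² = 0.16² + 0.37² + 0.06² + 0.41² = 0.0256 + 0.1369 + 0.0036 + 0.1681 = 0.3342
B_B = 1 / 0.3342 = 2.9922
Σp_Aᵢ² = 0.15² + 0.19² + 0.35² + 0.31² = 0.0225 + 0.0361 + 0.1225 + 0.0961 = 0.2772
B_A = 1 / 0.2772 = 3.6075
Σp_Dᵢ² = 0.11² + 0.05² + 0.07² + 0.77² = 0.0121 + 0.0025 + 0.0049 + 0.5929 = 0.6124
B_D = 1 / 0.6124 = 1.6329
Ranking by B (broadest → narrowest): Species A (3.61) > Species B (2.99) > Species D (1.63)

Species A > Species B > Species D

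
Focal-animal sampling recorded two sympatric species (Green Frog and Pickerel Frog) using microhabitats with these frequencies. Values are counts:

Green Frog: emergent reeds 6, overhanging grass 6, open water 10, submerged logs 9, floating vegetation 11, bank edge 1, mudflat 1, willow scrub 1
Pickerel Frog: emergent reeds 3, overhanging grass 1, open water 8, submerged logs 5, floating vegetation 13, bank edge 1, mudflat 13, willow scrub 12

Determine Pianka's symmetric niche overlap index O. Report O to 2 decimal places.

Proportions for Green Frog (n=45): 6/45=0.1333, 6/45=0.1333, 10/45=0.2222, 9/45=0.2000, 11/45=0.2444, 1/45=0.0222, 1/45=0.0222, 1/45=0.0222
Proportions for Pickerel Frog (n=56): 3/56=0.0536, 1/56=0.0179, 8/56=0.1429, 5/56=0.0893, 13/56=0.2321, 1/56=0.0179, 13/56=0.2321, 12/56=0.2143
Σ p₁ᵢp₂ᵢ = 0.007145 + 0.002386 + 0.031752 + 0.017860 + 0.056725 + 0.000397 + 0.005153 + 0.004757 = 0.126175
Σp_1ᵢ² = 0.1333² + 0.1333² + 0.2222² + 0.2000² + 0.2444² + 0.0222² + 0.0222² + 0.0222² = 0.017769 + 0.017769 + 0.049373 + 0.040000 + 0.059731 + 0.000493 + 0.000493 + 0.000493 = 0.186121
Σp_2ᵢ² = 0.0536² + 0.0179² + 0.1429² + 0.0893² + 0.2321² + 0.0179² + 0.2321² + 0.2143² = 0.002873 + 0.000320 + 0.020420 + 0.007974 + 0.053870 + 0.000320 + 0.053870 + 0.045924 = 0.185571
O = 0.126175 / √(0.186121 × 0.185571) = 0.126175 / 0.1858458 = 0.6789

0.68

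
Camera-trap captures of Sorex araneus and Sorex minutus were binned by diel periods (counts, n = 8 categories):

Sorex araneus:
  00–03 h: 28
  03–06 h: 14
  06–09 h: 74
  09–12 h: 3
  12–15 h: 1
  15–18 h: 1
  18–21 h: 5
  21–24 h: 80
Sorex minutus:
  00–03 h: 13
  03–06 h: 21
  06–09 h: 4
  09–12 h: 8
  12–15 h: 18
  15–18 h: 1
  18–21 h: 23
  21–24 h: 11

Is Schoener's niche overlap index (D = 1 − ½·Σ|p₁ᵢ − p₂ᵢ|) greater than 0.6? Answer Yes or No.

No

Proportions for Sorex araneus (n=206): 28/206=0.1359, 14/206=0.0680, 74/206=0.3592, 3/206=0.0146, 1/206=0.0049, 1/206=0.0049, 5/206=0.0243, 80/206=0.3883
Proportions for Sorex minutus (n=99): 13/99=0.1313, 21/99=0.2121, 4/99=0.0404, 8/99=0.0808, 18/99=0.1818, 1/99=0.0101, 23/99=0.2323, 11/99=0.1111
Σ|p₁ᵢ − p₂ᵢ| = 0.0046 + 0.1441 + 0.3188 + 0.0662 + 0.1769 + 0.0052 + 0.2080 + 0.2772 = 1.2010
D = 1 − ½ × 1.2010 = 1 − 0.60050 = 0.39950
D = 0.39950 < 0.6 → No.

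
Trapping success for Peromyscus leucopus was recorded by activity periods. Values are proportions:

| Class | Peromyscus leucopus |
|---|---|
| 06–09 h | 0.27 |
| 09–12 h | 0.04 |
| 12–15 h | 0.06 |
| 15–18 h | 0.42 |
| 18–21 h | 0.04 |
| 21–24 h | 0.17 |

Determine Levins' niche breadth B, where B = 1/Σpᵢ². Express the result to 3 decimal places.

Σpᵢ² = 0.27² + 0.04² + 0.06² + 0.42² + 0.04² + 0.17² = 0.0729 + 0.0016 + 0.0036 + 0.1764 + 0.0016 + 0.0289 = 0.2850
B = 1 / 0.2850 = 3.50877

3.509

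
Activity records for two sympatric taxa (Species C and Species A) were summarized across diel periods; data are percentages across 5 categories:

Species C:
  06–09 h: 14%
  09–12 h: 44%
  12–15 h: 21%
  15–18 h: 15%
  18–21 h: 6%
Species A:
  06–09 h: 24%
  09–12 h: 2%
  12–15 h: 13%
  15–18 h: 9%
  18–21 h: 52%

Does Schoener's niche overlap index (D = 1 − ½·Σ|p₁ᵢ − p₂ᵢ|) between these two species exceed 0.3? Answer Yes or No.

Convert percentages to proportions (divide by 100).
Σ|p₁ᵢ − p₂ᵢ| = 0.10 + 0.42 + 0.08 + 0.06 + 0.46 = 1.12
D = 1 − ½ × 1.12 = 1 − 0.560 = 0.4400
D = 0.4400 > 0.3 → Yes.

Yes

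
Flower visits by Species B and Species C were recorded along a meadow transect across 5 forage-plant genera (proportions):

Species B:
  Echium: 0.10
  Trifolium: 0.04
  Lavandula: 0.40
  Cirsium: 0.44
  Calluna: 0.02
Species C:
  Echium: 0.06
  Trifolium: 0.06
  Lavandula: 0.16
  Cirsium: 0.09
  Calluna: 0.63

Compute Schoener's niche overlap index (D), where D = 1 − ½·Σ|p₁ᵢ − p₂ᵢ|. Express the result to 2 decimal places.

Σ|p₁ᵢ − p₂ᵢ| = 0.04 + 0.02 + 0.24 + 0.35 + 0.61 = 1.26
D = 1 − ½ × 1.26 = 1 − 0.630 = 0.3700

0.37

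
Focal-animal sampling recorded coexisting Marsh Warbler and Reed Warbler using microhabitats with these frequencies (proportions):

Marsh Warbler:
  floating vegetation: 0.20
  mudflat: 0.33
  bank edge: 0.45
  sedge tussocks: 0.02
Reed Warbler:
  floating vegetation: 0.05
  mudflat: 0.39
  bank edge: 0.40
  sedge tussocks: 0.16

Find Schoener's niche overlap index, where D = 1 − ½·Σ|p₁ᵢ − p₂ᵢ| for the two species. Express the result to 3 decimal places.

Σ|p₁ᵢ − p₂ᵢ| = 0.15 + 0.06 + 0.05 + 0.14 = 0.40
D = 1 − ½ × 0.40 = 1 − 0.200 = 0.80000

0.800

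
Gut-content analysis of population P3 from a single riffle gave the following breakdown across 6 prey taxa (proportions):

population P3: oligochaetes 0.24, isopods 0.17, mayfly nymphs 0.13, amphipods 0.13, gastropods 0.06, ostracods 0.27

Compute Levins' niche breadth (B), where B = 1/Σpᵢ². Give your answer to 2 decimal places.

5.08

Σpᵢ² = 0.24² + 0.17² + 0.13² + 0.13² + 0.06² + 0.27² = 0.0576 + 0.0289 + 0.0169 + 0.0169 + 0.0036 + 0.0729 = 0.1968
B = 1 / 0.1968 = 5.0813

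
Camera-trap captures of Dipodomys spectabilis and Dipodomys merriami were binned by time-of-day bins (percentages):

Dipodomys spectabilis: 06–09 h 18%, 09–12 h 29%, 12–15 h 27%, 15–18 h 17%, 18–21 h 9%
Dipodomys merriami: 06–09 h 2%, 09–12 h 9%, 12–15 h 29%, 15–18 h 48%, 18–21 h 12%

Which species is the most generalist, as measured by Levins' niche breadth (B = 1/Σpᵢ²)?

Convert percentages to proportions (divide by 100).
Σp_specᵢ² = 0.18² + 0.29² + 0.27² + 0.17² + 0.09² = 0.0324 + 0.0841 + 0.0729 + 0.0289 + 0.0081 = 0.2264
B_spec = 1 / 0.2264 = 4.4170
Σp_merrᵢ² = 0.02² + 0.09² + 0.29² + 0.48² + 0.12² = 0.0004 + 0.0081 + 0.0841 + 0.2304 + 0.0144 = 0.3374
B_merr = 1 / 0.3374 = 2.9638
Highest B → broadest niche (most generalist): Dipodomys spectabilis (B = 4.42).

Dipodomys spectabilis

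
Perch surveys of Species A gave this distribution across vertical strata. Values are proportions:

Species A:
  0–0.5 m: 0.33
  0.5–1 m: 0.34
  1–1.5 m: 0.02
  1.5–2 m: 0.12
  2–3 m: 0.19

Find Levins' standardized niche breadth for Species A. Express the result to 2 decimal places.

0.66

Σpᵢ² = 0.33² + 0.34² + 0.02² + 0.12² + 0.19² = 0.1089 + 0.1156 + 0.0004 + 0.0144 + 0.0361 = 0.2754
B = 1 / 0.2754 = 3.6311
Bₛ = (B − 1)/(n − 1) = (3.6311 − 1)/(5 − 1) = 2.6311/4 = 0.6578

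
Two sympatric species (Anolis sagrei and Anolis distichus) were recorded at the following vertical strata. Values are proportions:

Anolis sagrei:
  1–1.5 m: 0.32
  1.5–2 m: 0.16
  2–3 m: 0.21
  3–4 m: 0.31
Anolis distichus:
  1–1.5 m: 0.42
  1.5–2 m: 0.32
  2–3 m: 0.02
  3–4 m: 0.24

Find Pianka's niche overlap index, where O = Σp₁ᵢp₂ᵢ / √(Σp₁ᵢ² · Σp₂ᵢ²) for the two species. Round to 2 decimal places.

Σ p₁ᵢp₂ᵢ = 0.1344 + 0.0512 + 0.0042 + 0.0744 = 0.2642
Σp_1ᵢ² = 0.32² + 0.16² + 0.21² + 0.31² = 0.1024 + 0.0256 + 0.0441 + 0.0961 = 0.2682
Σp_2ᵢ² = 0.42² + 0.32² + 0.02² + 0.24² = 0.1764 + 0.1024 + 0.0004 + 0.0576 = 0.3368
O = 0.2642 / √(0.2682 × 0.3368) = 0.2642 / 0.30055 = 0.8791

0.88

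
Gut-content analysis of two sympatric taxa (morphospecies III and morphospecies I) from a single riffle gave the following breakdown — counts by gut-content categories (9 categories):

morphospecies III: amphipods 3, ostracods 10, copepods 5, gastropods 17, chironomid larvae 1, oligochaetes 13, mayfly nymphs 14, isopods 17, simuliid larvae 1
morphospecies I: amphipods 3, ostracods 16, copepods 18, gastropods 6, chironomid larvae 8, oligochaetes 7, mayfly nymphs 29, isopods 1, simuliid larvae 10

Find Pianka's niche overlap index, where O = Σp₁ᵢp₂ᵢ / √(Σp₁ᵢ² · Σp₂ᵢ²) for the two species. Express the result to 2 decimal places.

Proportions for morphospecies III (n=81): 3/81=0.0370, 10/81=0.1235, 5/81=0.0617, 17/81=0.2099, 1/81=0.0123, 13/81=0.1605, 14/81=0.1728, 17/81=0.2099, 1/81=0.0123
Proportions for morphospecies I (n=98): 3/98=0.0306, 16/98=0.1633, 18/98=0.1837, 6/98=0.0612, 8/98=0.0816, 7/98=0.0714, 29/98=0.2959, 1/98=0.0102, 10/98=0.1020
Σ p₁ᵢp₂ᵢ = 0.001132 + 0.020168 + 0.011334 + 0.012846 + 0.001004 + 0.011460 + 0.051132 + 0.002141 + 0.001255 = 0.112472
Σp_1ᵢ² = 0.0370² + 0.1235² + 0.0617² + 0.2099² + 0.0123² + 0.1605² + 0.1728² + 0.2099² + 0.0123² = 0.001369 + 0.015252 + 0.003807 + 0.044058 + 0.000151 + 0.025760 + 0.029860 + 0.044058 + 0.000151 = 0.164466
Σp_2ᵢ² = 0.0306² + 0.1633² + 0.1837² + 0.0612² + 0.0816² + 0.0714² + 0.2959² + 0.0102² + 0.1020² = 0.000936 + 0.026667 + 0.033746 + 0.003745 + 0.006659 + 0.005098 + 0.087557 + 0.000104 + 0.010404 = 0.174916
O = 0.112472 / √(0.164466 × 0.174916) = 0.112472 / 0.1696105 = 0.6631

0.66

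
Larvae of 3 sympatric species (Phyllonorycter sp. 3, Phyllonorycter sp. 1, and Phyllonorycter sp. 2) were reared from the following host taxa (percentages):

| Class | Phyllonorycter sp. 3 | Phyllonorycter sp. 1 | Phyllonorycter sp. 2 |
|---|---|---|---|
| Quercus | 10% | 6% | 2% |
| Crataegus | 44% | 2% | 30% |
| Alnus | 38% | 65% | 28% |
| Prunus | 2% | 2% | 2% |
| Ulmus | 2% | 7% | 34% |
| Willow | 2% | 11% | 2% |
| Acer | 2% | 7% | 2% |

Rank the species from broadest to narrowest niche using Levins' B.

Phyllonorycter sp. 2 > Phyllonorycter sp. 3 > Phyllonorycter sp. 1

Convert percentages to proportions (divide by 100).
Σp_3ᵢ² = 0.10² + 0.44² + 0.38² + 0.02² + 0.02² + 0.02² + 0.02² = 0.0100 + 0.1936 + 0.1444 + 0.0004 + 0.0004 + 0.0004 + 0.0004 = 0.3496
B_3 = 1 / 0.3496 = 2.8604
Σp_1ᵢ² = 0.06² + 0.02² + 0.65² + 0.02² + 0.07² + 0.11² + 0.07² = 0.0036 + 0.0004 + 0.4225 + 0.0004 + 0.0049 + 0.0121 + 0.0049 = 0.4488
B_1 = 1 / 0.4488 = 2.2282
Σp_2ᵢ² = 0.02² + 0.30² + 0.28² + 0.02² + 0.34² + 0.02² + 0.02² = 0.0004 + 0.0900 + 0.0784 + 0.0004 + 0.1156 + 0.0004 + 0.0004 = 0.2856
B_2 = 1 / 0.2856 = 3.5014
Ranking by B (broadest → narrowest): Phyllonorycter sp. 2 (3.50) > Phyllonorycter sp. 3 (2.86) > Phyllonorycter sp. 1 (2.23)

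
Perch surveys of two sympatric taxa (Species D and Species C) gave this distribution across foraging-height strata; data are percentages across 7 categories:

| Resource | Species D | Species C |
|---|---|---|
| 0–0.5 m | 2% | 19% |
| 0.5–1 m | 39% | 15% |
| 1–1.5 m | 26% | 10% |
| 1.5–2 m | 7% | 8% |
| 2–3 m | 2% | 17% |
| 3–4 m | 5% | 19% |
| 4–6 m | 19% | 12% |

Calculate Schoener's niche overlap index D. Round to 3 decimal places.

0.530

Convert percentages to proportions (divide by 100).
Σ|p₁ᵢ − p₂ᵢ| = 0.17 + 0.24 + 0.16 + 0.01 + 0.15 + 0.14 + 0.07 = 0.94
D = 1 − ½ × 0.94 = 1 − 0.470 = 0.53000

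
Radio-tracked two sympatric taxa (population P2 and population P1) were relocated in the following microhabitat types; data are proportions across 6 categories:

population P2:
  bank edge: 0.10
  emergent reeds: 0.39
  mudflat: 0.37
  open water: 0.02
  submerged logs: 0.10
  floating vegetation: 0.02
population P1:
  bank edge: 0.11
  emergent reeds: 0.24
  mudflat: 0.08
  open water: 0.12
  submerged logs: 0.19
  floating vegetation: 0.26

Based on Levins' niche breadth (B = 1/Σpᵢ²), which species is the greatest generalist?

population P1

Σp_P2ᵢ² = 0.10² + 0.39² + 0.37² + 0.02² + 0.10² + 0.02² = 0.0100 + 0.1521 + 0.1369 + 0.0004 + 0.0100 + 0.0004 = 0.3098
B_P2 = 1 / 0.3098 = 3.2279
Σp_P1ᵢ² = 0.11² + 0.24² + 0.08² + 0.12² + 0.19² + 0.26² = 0.0121 + 0.0576 + 0.0064 + 0.0144 + 0.0361 + 0.0676 = 0.1942
B_P1 = 1 / 0.1942 = 5.1493
Highest B → broadest niche (most generalist): population P1 (B = 5.15).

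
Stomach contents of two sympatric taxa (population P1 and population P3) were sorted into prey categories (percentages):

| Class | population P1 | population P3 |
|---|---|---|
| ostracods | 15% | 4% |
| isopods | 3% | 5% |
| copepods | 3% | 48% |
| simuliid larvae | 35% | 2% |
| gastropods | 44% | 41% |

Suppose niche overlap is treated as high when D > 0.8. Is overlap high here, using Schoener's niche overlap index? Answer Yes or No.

Convert percentages to proportions (divide by 100).
Σ|p₁ᵢ − p₂ᵢ| = 0.11 + 0.02 + 0.45 + 0.33 + 0.03 = 0.94
D = 1 − ½ × 0.94 = 1 − 0.470 = 0.5300
D = 0.5300 < 0.8 → No.

No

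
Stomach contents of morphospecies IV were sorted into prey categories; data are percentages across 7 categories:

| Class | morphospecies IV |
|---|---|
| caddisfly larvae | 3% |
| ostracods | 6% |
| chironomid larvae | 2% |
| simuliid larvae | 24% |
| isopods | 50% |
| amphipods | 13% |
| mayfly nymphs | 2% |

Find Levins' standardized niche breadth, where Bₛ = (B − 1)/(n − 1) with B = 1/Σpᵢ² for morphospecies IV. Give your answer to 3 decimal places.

Convert percentages to proportions (divide by 100).
Σpᵢ² = 0.03² + 0.06² + 0.02² + 0.24² + 0.50² + 0.13² + 0.02² = 0.0009 + 0.0036 + 0.0004 + 0.0576 + 0.2500 + 0.0169 + 0.0004 = 0.3298
B = 1 / 0.3298 = 3.03214
Bₛ = (B − 1)/(n − 1) = (3.03214 − 1)/(7 − 1) = 2.03214/6 = 0.33869

0.339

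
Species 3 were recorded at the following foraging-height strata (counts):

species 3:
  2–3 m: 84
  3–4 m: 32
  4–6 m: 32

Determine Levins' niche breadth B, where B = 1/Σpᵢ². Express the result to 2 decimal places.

Proportions for species 3 (n=148): 84/148=0.5676, 32/148=0.2162, 32/148=0.2162
Σpᵢ² = 0.5676² + 0.2162² + 0.2162² = 0.322170 + 0.046742 + 0.046742 = 0.415654
B = 1 / 0.415654 = 2.4058

2.41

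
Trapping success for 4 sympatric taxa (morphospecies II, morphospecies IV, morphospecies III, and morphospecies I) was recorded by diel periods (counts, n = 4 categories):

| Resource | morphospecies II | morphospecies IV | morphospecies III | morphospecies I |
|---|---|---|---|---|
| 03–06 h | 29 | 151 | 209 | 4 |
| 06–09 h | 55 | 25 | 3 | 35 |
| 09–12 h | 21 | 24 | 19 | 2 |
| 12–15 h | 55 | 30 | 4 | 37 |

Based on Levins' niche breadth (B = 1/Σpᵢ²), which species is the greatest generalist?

morphospecies II

Proportions for morphospecies II (n=160): 29/160=0.1813, 55/160=0.3438, 21/160=0.1313, 55/160=0.3438
Proportions for morphospecies IV (n=230): 151/230=0.6565, 25/230=0.1087, 24/230=0.1043, 30/230=0.1304
Proportions for morphospecies III (n=235): 209/235=0.8894, 3/235=0.0128, 19/235=0.0809, 4/235=0.0170
Proportions for morphospecies I (n=78): 4/78=0.0513, 35/78=0.4487, 2/78=0.0256, 37/78=0.4744
Σp_IIᵢ² = 0.1813² + 0.3438² + 0.1313² + 0.3438² = 0.032870 + 0.118198 + 0.017240 + 0.118198 = 0.286506
B_II = 1 / 0.286506 = 3.4903
Σp_IVᵢ² = 0.6565² + 0.1087² + 0.1043² + 0.1304² = 0.430992 + 0.011816 + 0.010878 + 0.017004 = 0.470690
B_IV = 1 / 0.470690 = 2.1245
Σp_IIIᵢ² = 0.8894² + 0.0128² + 0.0809² + 0.0170² = 0.791032 + 0.000164 + 0.006545 + 0.000289 = 0.798030
B_III = 1 / 0.798030 = 1.2531
Σp_Iᵢ² = 0.0513² + 0.4487² + 0.0256² + 0.4744² = 0.002632 + 0.201332 + 0.000655 + 0.225055 = 0.429674
B_I = 1 / 0.429674 = 2.3273
Highest B → broadest niche (most generalist): morphospecies II (B = 3.49).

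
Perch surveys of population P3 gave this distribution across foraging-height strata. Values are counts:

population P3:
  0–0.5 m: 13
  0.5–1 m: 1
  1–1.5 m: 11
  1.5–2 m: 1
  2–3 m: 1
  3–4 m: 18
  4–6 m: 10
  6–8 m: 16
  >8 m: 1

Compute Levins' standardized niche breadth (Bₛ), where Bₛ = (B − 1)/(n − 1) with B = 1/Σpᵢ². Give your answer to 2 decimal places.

0.54

Proportions for population P3 (n=72): 13/72=0.1806, 1/72=0.0139, 11/72=0.1528, 1/72=0.0139, 1/72=0.0139, 18/72=0.2500, 10/72=0.1389, 16/72=0.2222, 1/72=0.0139
Σpᵢ² = 0.1806² + 0.0139² + 0.1528² + 0.0139² + 0.0139² + 0.2500² + 0.1389² + 0.2222² + 0.0139² = 0.032616 + 0.000193 + 0.023348 + 0.000193 + 0.000193 + 0.062500 + 0.019293 + 0.049373 + 0.000193 = 0.187902
B = 1 / 0.187902 = 5.3219
Bₛ = (B − 1)/(n − 1) = (5.3219 − 1)/(9 − 1) = 4.3219/8 = 0.5402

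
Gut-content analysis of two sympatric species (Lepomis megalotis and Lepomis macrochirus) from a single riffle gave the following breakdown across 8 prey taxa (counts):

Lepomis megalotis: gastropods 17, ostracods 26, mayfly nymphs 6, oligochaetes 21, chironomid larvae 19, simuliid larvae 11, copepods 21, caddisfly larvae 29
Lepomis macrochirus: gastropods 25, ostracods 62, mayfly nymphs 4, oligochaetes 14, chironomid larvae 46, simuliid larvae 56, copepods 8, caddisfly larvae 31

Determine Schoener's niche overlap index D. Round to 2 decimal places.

Proportions for Lepomis megalotis (n=150): 17/150=0.1133, 26/150=0.1733, 6/150=0.0400, 21/150=0.1400, 19/150=0.1267, 11/150=0.0733, 21/150=0.1400, 29/150=0.1933
Proportions for Lepomis macrochirus (n=246): 25/246=0.1016, 62/246=0.2520, 4/246=0.0163, 14/246=0.0569, 46/246=0.1870, 56/246=0.2276, 8/246=0.0325, 31/246=0.1260
Σ|p₁ᵢ − p₂ᵢ| = 0.0117 + 0.0787 + 0.0237 + 0.0831 + 0.0603 + 0.1543 + 0.1075 + 0.0673 = 0.5866
D = 1 − ½ × 0.5866 = 1 − 0.29330 = 0.70670

0.71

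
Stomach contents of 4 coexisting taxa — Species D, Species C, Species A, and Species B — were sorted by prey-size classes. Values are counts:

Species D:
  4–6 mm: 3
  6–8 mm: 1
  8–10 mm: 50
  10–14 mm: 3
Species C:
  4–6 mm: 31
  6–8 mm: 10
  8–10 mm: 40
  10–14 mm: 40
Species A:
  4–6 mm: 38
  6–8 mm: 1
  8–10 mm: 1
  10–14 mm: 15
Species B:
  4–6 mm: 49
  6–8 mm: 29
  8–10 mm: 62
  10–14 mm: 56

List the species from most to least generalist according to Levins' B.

Proportions for Species D (n=57): 3/57=0.0526, 1/57=0.0175, 50/57=0.8772, 3/57=0.0526
Proportions for Species C (n=121): 31/121=0.2562, 10/121=0.0826, 40/121=0.3306, 40/121=0.3306
Proportions for Species A (n=55): 38/55=0.6909, 1/55=0.0182, 1/55=0.0182, 15/55=0.2727
Proportions for Species B (n=196): 49/196=0.2500, 29/196=0.1480, 62/196=0.3163, 56/196=0.2857
Σp_Dᵢ² = 0.0526² + 0.0175² + 0.8772² + 0.0526² = 0.002767 + 0.000306 + 0.769480 + 0.002767 = 0.775320
B_D = 1 / 0.775320 = 1.2898
Σp_Cᵢ² = 0.2562² + 0.0826² + 0.3306² + 0.3306² = 0.065638 + 0.006823 + 0.109296 + 0.109296 = 0.291053
B_C = 1 / 0.291053 = 3.4358
Σp_Aᵢ² = 0.6909² + 0.0182² + 0.0182² + 0.2727² = 0.477343 + 0.000331 + 0.000331 + 0.074365 = 0.552370
B_A = 1 / 0.552370 = 1.8104
Σp_Bᵢ² = 0.2500² + 0.1480² + 0.3163² + 0.2857² = 0.062500 + 0.021904 + 0.100046 + 0.081624 = 0.266074
B_B = 1 / 0.266074 = 3.7584
Ranking by B (broadest → narrowest): Species B (3.76) > Species C (3.44) > Species A (1.81) > Species D (1.29)

Species B > Species C > Species A > Species D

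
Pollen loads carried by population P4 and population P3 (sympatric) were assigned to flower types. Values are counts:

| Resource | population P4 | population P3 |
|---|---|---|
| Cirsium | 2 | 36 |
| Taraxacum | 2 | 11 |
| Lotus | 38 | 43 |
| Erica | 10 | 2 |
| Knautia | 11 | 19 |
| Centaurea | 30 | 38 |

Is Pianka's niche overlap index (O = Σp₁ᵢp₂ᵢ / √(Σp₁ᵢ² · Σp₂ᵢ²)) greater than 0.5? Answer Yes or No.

Proportions for population P4 (n=93): 2/93=0.0215, 2/93=0.0215, 38/93=0.4086, 10/93=0.1075, 11/93=0.1183, 30/93=0.3226
Proportions for population P3 (n=149): 36/149=0.2416, 11/149=0.0738, 43/149=0.2886, 2/149=0.0134, 19/149=0.1275, 38/149=0.2550
Σ p₁ᵢp₂ᵢ = 0.005194 + 0.001587 + 0.117922 + 0.001441 + 0.015083 + 0.082263 = 0.223490
Σp_1ᵢ² = 0.0215² + 0.0215² + 0.4086² + 0.1075² + 0.1183² + 0.3226² = 0.000462 + 0.000462 + 0.166954 + 0.011556 + 0.013995 + 0.104071 = 0.297500
Σp_2ᵢ² = 0.2416² + 0.0738² + 0.2886² + 0.0134² + 0.1275² + 0.2550² = 0.058371 + 0.005446 + 0.083290 + 0.000180 + 0.016256 + 0.065025 = 0.228568
O = 0.223490 / √(0.297500 × 0.228568) = 0.223490 / 0.2607661 = 0.8571
O = 0.8571 > 0.5 → Yes.

Yes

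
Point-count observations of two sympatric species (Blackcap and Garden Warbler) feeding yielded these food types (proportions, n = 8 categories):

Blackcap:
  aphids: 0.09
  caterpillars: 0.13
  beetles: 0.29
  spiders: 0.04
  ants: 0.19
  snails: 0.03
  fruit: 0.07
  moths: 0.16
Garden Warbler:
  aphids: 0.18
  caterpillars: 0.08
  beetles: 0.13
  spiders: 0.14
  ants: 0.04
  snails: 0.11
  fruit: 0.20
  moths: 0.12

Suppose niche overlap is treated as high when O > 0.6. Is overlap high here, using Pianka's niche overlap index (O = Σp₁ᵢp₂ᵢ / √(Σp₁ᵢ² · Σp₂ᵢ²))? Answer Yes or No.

Σ p₁ᵢp₂ᵢ = 0.0162 + 0.0104 + 0.0377 + 0.0056 + 0.0076 + 0.0033 + 0.0140 + 0.0192 = 0.1140
Σp_1ᵢ² = 0.09² + 0.13² + 0.29² + 0.04² + 0.19² + 0.03² + 0.07² + 0.16² = 0.0081 + 0.0169 + 0.0841 + 0.0016 + 0.0361 + 0.0009 + 0.0049 + 0.0256 = 0.1782
Σp_2ᵢ² = 0.18² + 0.08² + 0.13² + 0.14² + 0.04² + 0.11² + 0.20² + 0.12² = 0.0324 + 0.0064 + 0.0169 + 0.0196 + 0.0016 + 0.0121 + 0.0400 + 0.0144 = 0.1434
O = 0.1140 / √(0.1782 × 0.1434) = 0.1140 / 0.15986 = 0.7131
O = 0.7131 > 0.6 → Yes.

Yes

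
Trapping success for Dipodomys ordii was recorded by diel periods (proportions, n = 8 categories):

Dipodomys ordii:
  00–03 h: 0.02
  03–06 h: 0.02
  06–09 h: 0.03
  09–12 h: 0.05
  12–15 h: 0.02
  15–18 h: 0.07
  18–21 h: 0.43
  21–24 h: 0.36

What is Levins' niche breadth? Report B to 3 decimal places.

3.086

Σpᵢ² = 0.02² + 0.02² + 0.03² + 0.05² + 0.02² + 0.07² + 0.43² + 0.36² = 0.0004 + 0.0004 + 0.0009 + 0.0025 + 0.0004 + 0.0049 + 0.1849 + 0.1296 = 0.3240
B = 1 / 0.3240 = 3.08642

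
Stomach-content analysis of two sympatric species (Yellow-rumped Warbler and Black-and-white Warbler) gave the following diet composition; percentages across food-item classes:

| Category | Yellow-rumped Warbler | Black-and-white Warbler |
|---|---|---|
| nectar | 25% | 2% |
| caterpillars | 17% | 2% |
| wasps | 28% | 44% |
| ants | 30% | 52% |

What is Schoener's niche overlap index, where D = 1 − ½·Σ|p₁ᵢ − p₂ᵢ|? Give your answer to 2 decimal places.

Convert percentages to proportions (divide by 100).
Σ|p₁ᵢ − p₂ᵢ| = 0.23 + 0.15 + 0.16 + 0.22 = 0.76
D = 1 − ½ × 0.76 = 1 − 0.380 = 0.6200

0.62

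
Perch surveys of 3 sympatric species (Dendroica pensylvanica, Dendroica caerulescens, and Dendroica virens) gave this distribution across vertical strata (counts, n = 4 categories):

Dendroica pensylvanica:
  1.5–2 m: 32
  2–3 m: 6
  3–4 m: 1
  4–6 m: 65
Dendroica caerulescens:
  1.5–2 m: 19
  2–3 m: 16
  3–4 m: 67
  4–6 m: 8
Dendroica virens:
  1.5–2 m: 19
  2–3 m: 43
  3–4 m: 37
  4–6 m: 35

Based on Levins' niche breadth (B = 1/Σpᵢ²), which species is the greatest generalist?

Proportions for Dendroica pensylvanica (n=104): 32/104=0.3077, 6/104=0.0577, 1/104=0.0096, 65/104=0.6250
Proportions for Dendroica caerulescens (n=110): 19/110=0.1727, 16/110=0.1455, 67/110=0.6091, 8/110=0.0727
Proportions for Dendroica virens (n=134): 19/134=0.1418, 43/134=0.3209, 37/134=0.2761, 35/134=0.2612
Σp_pensᵢ² = 0.3077² + 0.0577² + 0.0096² + 0.6250² = 0.094679 + 0.003329 + 0.000092 + 0.390625 = 0.488725
B_pens = 1 / 0.488725 = 2.0461
Σp_caerᵢ² = 0.1727² + 0.1455² + 0.6091² + 0.0727² = 0.029825 + 0.021170 + 0.371003 + 0.005285 = 0.427283
B_caer = 1 / 0.427283 = 2.3404
Σp_vireᵢ² = 0.1418² + 0.3209² + 0.2761² + 0.2612² = 0.020107 + 0.102977 + 0.076231 + 0.068225 = 0.267540
B_vire = 1 / 0.267540 = 3.7378
Highest B → broadest niche (most generalist): Dendroica virens (B = 3.74).

Dendroica virens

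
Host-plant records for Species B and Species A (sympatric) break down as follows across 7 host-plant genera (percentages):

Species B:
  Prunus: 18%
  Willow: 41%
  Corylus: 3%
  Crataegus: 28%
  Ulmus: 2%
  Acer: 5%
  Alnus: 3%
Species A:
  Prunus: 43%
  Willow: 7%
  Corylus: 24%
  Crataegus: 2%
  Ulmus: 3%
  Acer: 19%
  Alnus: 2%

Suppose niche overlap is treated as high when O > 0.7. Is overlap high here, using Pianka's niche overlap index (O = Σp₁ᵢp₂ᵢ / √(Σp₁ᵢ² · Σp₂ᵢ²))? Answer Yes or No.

Convert percentages to proportions (divide by 100).
Σ p₁ᵢp₂ᵢ = 0.0774 + 0.0287 + 0.0072 + 0.0056 + 0.0006 + 0.0095 + 0.0006 = 0.1296
Σp_1ᵢ² = 0.18² + 0.41² + 0.03² + 0.28² + 0.02² + 0.05² + 0.03² = 0.0324 + 0.1681 + 0.0009 + 0.0784 + 0.0004 + 0.0025 + 0.0009 = 0.2836
Σp_2ᵢ² = 0.43² + 0.07² + 0.24² + 0.02² + 0.03² + 0.19² + 0.02² = 0.1849 + 0.0049 + 0.0576 + 0.0004 + 0.0009 + 0.0361 + 0.0004 = 0.2852
O = 0.1296 / √(0.2836 × 0.2852) = 0.1296 / 0.28440 = 0.4557
O = 0.4557 < 0.7 → No.

No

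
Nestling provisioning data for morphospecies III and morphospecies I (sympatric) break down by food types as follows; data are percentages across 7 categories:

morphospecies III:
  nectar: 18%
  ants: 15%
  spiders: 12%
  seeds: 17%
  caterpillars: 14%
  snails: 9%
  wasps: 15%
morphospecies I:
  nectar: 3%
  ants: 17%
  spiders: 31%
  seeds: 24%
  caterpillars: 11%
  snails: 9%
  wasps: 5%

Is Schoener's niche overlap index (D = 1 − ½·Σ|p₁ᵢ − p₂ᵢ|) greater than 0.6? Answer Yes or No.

Yes

Convert percentages to proportions (divide by 100).
Σ|p₁ᵢ − p₂ᵢ| = 0.15 + 0.02 + 0.19 + 0.07 + 0.03 + 0.00 + 0.10 = 0.56
D = 1 − ½ × 0.56 = 1 − 0.280 = 0.7200
D = 0.7200 > 0.6 → Yes.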